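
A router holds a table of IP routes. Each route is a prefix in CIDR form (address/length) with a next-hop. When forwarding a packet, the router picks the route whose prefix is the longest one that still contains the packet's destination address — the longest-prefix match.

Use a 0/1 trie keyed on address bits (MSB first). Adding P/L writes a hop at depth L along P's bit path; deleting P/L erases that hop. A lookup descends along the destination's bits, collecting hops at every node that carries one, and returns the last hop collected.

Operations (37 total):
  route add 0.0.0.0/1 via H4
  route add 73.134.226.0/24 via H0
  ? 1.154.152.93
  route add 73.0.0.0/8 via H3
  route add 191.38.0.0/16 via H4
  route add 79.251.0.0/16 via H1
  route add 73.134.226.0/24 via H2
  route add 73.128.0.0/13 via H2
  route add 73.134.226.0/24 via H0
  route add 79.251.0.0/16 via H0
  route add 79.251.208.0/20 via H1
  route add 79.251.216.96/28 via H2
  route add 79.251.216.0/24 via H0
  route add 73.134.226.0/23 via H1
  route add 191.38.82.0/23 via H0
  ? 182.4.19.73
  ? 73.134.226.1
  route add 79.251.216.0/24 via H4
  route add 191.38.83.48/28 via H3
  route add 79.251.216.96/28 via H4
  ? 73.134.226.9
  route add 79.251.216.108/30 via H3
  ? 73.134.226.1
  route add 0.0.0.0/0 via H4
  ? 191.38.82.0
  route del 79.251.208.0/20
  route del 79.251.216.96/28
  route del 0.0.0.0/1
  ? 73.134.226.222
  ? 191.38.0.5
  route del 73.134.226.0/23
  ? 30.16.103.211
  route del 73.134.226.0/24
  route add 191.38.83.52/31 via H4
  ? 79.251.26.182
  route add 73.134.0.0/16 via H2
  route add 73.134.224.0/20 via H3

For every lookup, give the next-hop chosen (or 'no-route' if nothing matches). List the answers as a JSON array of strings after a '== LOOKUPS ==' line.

Process each operation:
  add 0.0.0.0/1 -> H4 at depth 1
  add 73.134.226.0/24 -> H0 at depth 24
  lookup 1.154.152.93: bits 0 walk d0:-→d1:H4 -> H4
  add 73.0.0.0/8 -> H3 at depth 8
  add 191.38.0.0/16 -> H4 at depth 16
  add 79.251.0.0/16 -> H1 at depth 16
  add 73.134.226.0/24 -> H2 at depth 24
  add 73.128.0.0/13 -> H2 at depth 13
  add 73.134.226.0/24 -> H0 at depth 24
  add 79.251.0.0/16 -> H0 at depth 16
  add 79.251.208.0/20 -> H1 at depth 20
  add 79.251.216.96/28 -> H2 at depth 28
  add 79.251.216.0/24 -> H0 at depth 24
  add 73.134.226.0/23 -> H1 at depth 23
  add 191.38.82.0/23 -> H0 at depth 23
  lookup 182.4.19.73: bits 1011 walk d0:-→d1:-→d2:-→d3:-→d4:- -> no-route
  lookup 73.134.226.1: bits 010010011000011011100010 walk d0:-→d1:H4→d2:-→d3:-→d4:-→d5:-→d6:-→d7:-→d8:H3→d9:-→d10:-→d11:-→d12:-→d13:H2→d14:-→d15:-→d16:-→d17:-→d18:-→d19:-→d20:-→d21:-→d22:-→d23:H1→d24:H0 -> H0
  add 79.251.216.0/24 -> H4 at depth 24
  add 191.38.83.48/28 -> H3 at depth 28
  add 79.251.216.96/28 -> H4 at depth 28
  lookup 73.134.226.9: bits 010010011000011011100010 walk d0:-→d1:H4→d2:-→d3:-→d4:-→d5:-→d6:-→d7:-→d8:H3→d9:-→d10:-→d11:-→d12:-→d13:H2→d14:-→d15:-→d16:-→d17:-→d18:-→d19:-→d20:-→d21:-→d22:-→d23:H1→d24:H0 -> H0
  add 79.251.216.108/30 -> H3 at depth 30
  lookup 73.134.226.1: bits 010010011000011011100010 walk d0:-→d1:H4→d2:-→d3:-→d4:-→d5:-→d6:-→d7:-→d8:H3→d9:-→d10:-→d11:-→d12:-→d13:H2→d14:-→d15:-→d16:-→d17:-→d18:-→d19:-→d20:-→d21:-→d22:-→d23:H1→d24:H0 -> H0
  add 0.0.0.0/0 -> H4 at depth 0
  lookup 191.38.82.0: bits 10111111001001100101001 walk d0:H4→d1:-→d2:-→d3:-→d4:-→d5:-→d6:-→d7:-→d8:-→d9:-→d10:-→d11:-→d12:-→d13:-→d14:-→d15:-→d16:H4→d17:-→d18:-→d19:-→d20:-→d21:-→d22:-→d23:H0 -> H0
  del 79.251.208.0/20 (clear depth 20)
  del 79.251.216.96/28 (clear depth 28)
  del 0.0.0.0/1 (clear depth 1)
  lookup 73.134.226.222: bits 010010011000011011100010 walk d0:H4→d1:-→d2:-→d3:-→d4:-→d5:-→d6:-→d7:-→d8:H3→d9:-→d10:-→d11:-→d12:-→d13:H2→d14:-→d15:-→d16:-→d17:-→d18:-→d19:-→d20:-→d21:-→d22:-→d23:H1→d24:H0 -> H0
  lookup 191.38.0.5: bits 10111111001001100 walk d0:H4→d1:-→d2:-→d3:-→d4:-→d5:-→d6:-→d7:-→d8:-→d9:-→d10:-→d11:-→d12:-→d13:-→d14:-→d15:-→d16:H4→d17:- -> H4
  del 73.134.226.0/23 (clear depth 23)
  lookup 30.16.103.211: bits 0 walk d0:H4→d1:- -> H4
  del 73.134.226.0/24 (clear depth 24)
  add 191.38.83.52/31 -> H4 at depth 31
  lookup 79.251.26.182: bits 0100111111111011 walk d0:H4→d1:-→d2:-→d3:-→d4:-→d5:-→d6:-→d7:-→d8:-→d9:-→d10:-→d11:-→d12:-→d13:-→d14:-→d15:-→d16:H0 -> H0
  add 73.134.0.0/16 -> H2 at depth 16
  add 73.134.224.0/20 -> H3 at depth 20

== LOOKUPS ==
["H4","no-route","H0","H0","H0","H0","H0","H4","H4","H0"]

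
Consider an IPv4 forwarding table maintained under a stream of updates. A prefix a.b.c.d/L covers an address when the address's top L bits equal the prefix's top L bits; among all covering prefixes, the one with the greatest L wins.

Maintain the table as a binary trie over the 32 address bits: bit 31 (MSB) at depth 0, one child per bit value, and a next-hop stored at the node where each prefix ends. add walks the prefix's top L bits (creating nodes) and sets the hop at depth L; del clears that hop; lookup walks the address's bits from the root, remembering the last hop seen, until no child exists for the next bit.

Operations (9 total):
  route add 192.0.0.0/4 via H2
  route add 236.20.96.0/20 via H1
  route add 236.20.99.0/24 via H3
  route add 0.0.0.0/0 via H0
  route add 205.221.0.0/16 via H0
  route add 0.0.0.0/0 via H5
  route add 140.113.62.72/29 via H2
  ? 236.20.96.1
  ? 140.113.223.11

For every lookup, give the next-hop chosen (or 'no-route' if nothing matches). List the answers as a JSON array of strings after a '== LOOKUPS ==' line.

Trace:
  add 192.0.0.0/4 -> H2 at depth 4
  add 236.20.96.0/20 -> H1 at depth 20
  add 236.20.99.0/24 -> H3 at depth 24
  add 0.0.0.0/0 -> H0 at depth 0
  add 205.221.0.0/16 -> H0 at depth 16
  add 0.0.0.0/0 -> H5 at depth 0
  add 140.113.62.72/29 -> H2 at depth 29
  ? 236.20.96.1  path d0:H5→d1:-→d2:-→d3:-→d4:-→d5:-→d6:-→d7:-→d8:-→d9:-→d10:-→d11:-→d12:-→d13:-→d14:-→d15:-→d16:-→d17:-→d18:-→d19:-→d20:H1→d21:-→d22:-  best=H1
  ? 140.113.223.11  path d0:H5→d1:-→d2:-→d3:-→d4:-→d5:-→d6:-→d7:-→d8:-→d9:-→d10:-→d11:-→d12:-→d13:-→d14:-→d15:-→d16:-  best=H5

== LOOKUPS ==
["H1","H5"]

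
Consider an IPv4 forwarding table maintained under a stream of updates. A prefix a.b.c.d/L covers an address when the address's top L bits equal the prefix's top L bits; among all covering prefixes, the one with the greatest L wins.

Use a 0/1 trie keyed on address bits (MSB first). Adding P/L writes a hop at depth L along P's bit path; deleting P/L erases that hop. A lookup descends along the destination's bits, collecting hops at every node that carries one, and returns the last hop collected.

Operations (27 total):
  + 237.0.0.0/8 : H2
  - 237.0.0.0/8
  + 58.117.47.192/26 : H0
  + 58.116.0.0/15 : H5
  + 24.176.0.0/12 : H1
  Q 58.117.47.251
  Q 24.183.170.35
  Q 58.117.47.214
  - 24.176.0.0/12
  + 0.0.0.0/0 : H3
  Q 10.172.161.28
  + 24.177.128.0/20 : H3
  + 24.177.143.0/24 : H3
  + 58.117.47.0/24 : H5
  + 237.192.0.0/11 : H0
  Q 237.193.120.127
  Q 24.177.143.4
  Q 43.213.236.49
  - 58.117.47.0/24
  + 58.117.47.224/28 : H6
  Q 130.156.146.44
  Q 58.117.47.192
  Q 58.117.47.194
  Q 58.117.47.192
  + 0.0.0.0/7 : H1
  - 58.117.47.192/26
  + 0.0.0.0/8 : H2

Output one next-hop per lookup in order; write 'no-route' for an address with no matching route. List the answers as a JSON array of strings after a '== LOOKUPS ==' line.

Process each operation:
  add 237.0.0.0/8 -> H2 at depth 8
  del 237.0.0.0/8 (clear depth 8)
  add 58.117.47.192/26 -> H0 at depth 26
  add 58.116.0.0/15 -> H5 at depth 15
  add 24.176.0.0/12 -> H1 at depth 12
  Q 58.117.47.251: descend 00111010011101010010111111 ; hops seen [H5,H0] ; pick H0
  Q 24.183.170.35: descend 000110001011 ; hops seen [H1] ; pick H1
  Q 58.117.47.214: descend 00111010011101010010111111 ; hops seen [H5,H0] ; pick H0
  del 24.176.0.0/12 (clear depth 12)
  add 0.0.0.0/0 -> H3 at depth 0
  Q 10.172.161.28: descend 000 ; hops seen [H3] ; pick H3
  add 24.177.128.0/20 -> H3 at depth 20
  add 24.177.143.0/24 -> H3 at depth 24
  add 58.117.47.0/24 -> H5 at depth 24
  add 237.192.0.0/11 -> H0 at depth 11
  Q 237.193.120.127: descend 11101101110 ; hops seen [H3,H0] ; pick H0
  Q 24.177.143.4: descend 000110001011000110001111 ; hops seen [H3,H3,H3] ; pick H3
  Q 43.213.236.49: descend 001 ; hops seen [H3] ; pick H3
  del 58.117.47.0/24 (clear depth 24)
  add 58.117.47.224/28 -> H6 at depth 28
  Q 130.156.146.44: descend 1 ; hops seen [H3] ; pick H3
  Q 58.117.47.192: descend 00111010011101010010111111 ; hops seen [H3,H5,H0] ; pick H0
  Q 58.117.47.194: descend 00111010011101010010111111 ; hops seen [H3,H5,H0] ; pick H0
  Q 58.117.47.192: descend 00111010011101010010111111 ; hops seen [H3,H5,H0] ; pick H0
  add 0.0.0.0/7 -> H1 at depth 7
  del 58.117.47.192/26 (clear depth 26)
  add 0.0.0.0/8 -> H2 at depth 8

== LOOKUPS ==
["H0","H1","H0","H3","H0","H3","H3","H3","H0","H0","H0"]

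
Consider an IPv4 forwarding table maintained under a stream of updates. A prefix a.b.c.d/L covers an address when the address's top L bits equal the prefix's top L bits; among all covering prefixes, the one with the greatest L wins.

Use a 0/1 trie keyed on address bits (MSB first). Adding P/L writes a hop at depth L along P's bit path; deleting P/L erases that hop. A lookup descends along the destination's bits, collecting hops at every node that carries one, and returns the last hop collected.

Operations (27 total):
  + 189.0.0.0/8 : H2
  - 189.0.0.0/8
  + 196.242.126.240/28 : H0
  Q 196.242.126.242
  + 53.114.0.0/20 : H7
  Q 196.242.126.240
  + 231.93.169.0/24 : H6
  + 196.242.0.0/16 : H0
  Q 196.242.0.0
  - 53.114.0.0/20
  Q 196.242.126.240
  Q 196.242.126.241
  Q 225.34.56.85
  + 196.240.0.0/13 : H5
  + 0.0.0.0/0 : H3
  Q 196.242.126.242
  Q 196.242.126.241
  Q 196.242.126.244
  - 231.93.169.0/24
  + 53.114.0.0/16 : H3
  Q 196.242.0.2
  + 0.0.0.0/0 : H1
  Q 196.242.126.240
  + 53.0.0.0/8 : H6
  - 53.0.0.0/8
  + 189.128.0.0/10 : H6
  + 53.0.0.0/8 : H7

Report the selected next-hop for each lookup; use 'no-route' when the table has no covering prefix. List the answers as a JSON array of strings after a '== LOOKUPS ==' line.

Apply in order:
  + 189.0.0.0/8 (H2) depth=8
  del 189.0.0.0/8 (clear depth 8)
  + 196.242.126.240/28 (H0) depth=28
  lookup 196.242.126.242: bits 1100010011110010011111101111 walk d0:-→d1:-→d2:-→d3:-→d4:-→d5:-→d6:-→d7:-→d8:-→d9:-→d10:-→d11:-→d12:-→d13:-→d14:-→d15:-→d16:-→d17:-→d18:-→d19:-→d20:-→d21:-→d22:-→d23:-→d24:-→d25:-→d26:-→d27:-→d28:H0 -> H0
  + 53.114.0.0/20 (H7) depth=20
  lookup 196.242.126.240: bits 1100010011110010011111101111 walk d0:-→d1:-→d2:-→d3:-→d4:-→d5:-→d6:-→d7:-→d8:-→d9:-→d10:-→d11:-→d12:-→d13:-→d14:-→d15:-→d16:-→d17:-→d18:-→d19:-→d20:-→d21:-→d22:-→d23:-→d24:-→d25:-→d26:-→d27:-→d28:H0 -> H0
  + 231.93.169.0/24 (H6) depth=24
  + 196.242.0.0/16 (H0) depth=16
  lookup 196.242.0.0: bits 11000100111100100 walk d0:-→d1:-→d2:-→d3:-→d4:-→d5:-→d6:-→d7:-→d8:-→d9:-→d10:-→d11:-→d12:-→d13:-→d14:-→d15:-→d16:H0→d17:- -> H0
  del 53.114.0.0/20 (clear depth 20)
  lookup 196.242.126.240: bits 1100010011110010011111101111 walk d0:-→d1:-→d2:-→d3:-→d4:-→d5:-→d6:-→d7:-→d8:-→d9:-→d10:-→d11:-→d12:-→d13:-→d14:-→d15:-→d16:H0→d17:-→d18:-→d19:-→d20:-→d21:-→d22:-→d23:-→d24:-→d25:-→d26:-→d27:-→d28:H0 -> H0
  lookup 196.242.126.241: bits 1100010011110010011111101111 walk d0:-→d1:-→d2:-→d3:-→d4:-→d5:-→d6:-→d7:-→d8:-→d9:-→d10:-→d11:-→d12:-→d13:-→d14:-→d15:-→d16:H0→d17:-→d18:-→d19:-→d20:-→d21:-→d22:-→d23:-→d24:-→d25:-→d26:-→d27:-→d28:H0 -> H0
  lookup 225.34.56.85: bits 11100 walk d0:-→d1:-→d2:-→d3:-→d4:-→d5:- -> no-route
  + 196.240.0.0/13 (H5) depth=13
  + 0.0.0.0/0 (H3) depth=0
  lookup 196.242.126.242: bits 1100010011110010011111101111 walk d0:H3→d1:-→d2:-→d3:-→d4:-→d5:-→d6:-→d7:-→d8:-→d9:-→d10:-→d11:-→d12:-→d13:H5→d14:-→d15:-→d16:H0→d17:-→d18:-→d19:-→d20:-→d21:-→d22:-→d23:-→d24:-→d25:-→d26:-→d27:-→d28:H0 -> H0
  lookup 196.242.126.241: bits 1100010011110010011111101111 walk d0:H3→d1:-→d2:-→d3:-→d4:-→d5:-→d6:-→d7:-→d8:-→d9:-→d10:-→d11:-→d12:-→d13:H5→d14:-→d15:-→d16:H0→d17:-→d18:-→d19:-→d20:-→d21:-→d22:-→d23:-→d24:-→d25:-→d26:-→d27:-→d28:H0 -> H0
  lookup 196.242.126.244: bits 1100010011110010011111101111 walk d0:H3→d1:-→d2:-→d3:-→d4:-→d5:-→d6:-→d7:-→d8:-→d9:-→d10:-→d11:-→d12:-→d13:H5→d14:-→d15:-→d16:H0→d17:-→d18:-→d19:-→d20:-→d21:-→d22:-→d23:-→d24:-→d25:-→d26:-→d27:-→d28:H0 -> H0
  del 231.93.169.0/24 (clear depth 24)
  + 53.114.0.0/16 (H3) depth=16
  lookup 196.242.0.2: bits 11000100111100100 walk d0:H3→d1:-→d2:-→d3:-→d4:-→d5:-→d6:-→d7:-→d8:-→d9:-→d10:-→d11:-→d12:-→d13:H5→d14:-→d15:-→d16:H0→d17:- -> H0
  + 0.0.0.0/0 (H1) depth=0
  lookup 196.242.126.240: bits 1100010011110010011111101111 walk d0:H1→d1:-→d2:-→d3:-→d4:-→d5:-→d6:-→d7:-→d8:-→d9:-→d10:-→d11:-→d12:-→d13:H5→d14:-→d15:-→d16:H0→d17:-→d18:-→d19:-→d20:-→d21:-→d22:-→d23:-→d24:-→d25:-→d26:-→d27:-→d28:H0 -> H0
  + 53.0.0.0/8 (H6) depth=8
  del 53.0.0.0/8 (clear depth 8)
  + 189.128.0.0/10 (H6) depth=10
  + 53.0.0.0/8 (H7) depth=8

== LOOKUPS ==
["H0","H0","H0","H0","H0","no-route","H0","H0","H0","H0","H0"]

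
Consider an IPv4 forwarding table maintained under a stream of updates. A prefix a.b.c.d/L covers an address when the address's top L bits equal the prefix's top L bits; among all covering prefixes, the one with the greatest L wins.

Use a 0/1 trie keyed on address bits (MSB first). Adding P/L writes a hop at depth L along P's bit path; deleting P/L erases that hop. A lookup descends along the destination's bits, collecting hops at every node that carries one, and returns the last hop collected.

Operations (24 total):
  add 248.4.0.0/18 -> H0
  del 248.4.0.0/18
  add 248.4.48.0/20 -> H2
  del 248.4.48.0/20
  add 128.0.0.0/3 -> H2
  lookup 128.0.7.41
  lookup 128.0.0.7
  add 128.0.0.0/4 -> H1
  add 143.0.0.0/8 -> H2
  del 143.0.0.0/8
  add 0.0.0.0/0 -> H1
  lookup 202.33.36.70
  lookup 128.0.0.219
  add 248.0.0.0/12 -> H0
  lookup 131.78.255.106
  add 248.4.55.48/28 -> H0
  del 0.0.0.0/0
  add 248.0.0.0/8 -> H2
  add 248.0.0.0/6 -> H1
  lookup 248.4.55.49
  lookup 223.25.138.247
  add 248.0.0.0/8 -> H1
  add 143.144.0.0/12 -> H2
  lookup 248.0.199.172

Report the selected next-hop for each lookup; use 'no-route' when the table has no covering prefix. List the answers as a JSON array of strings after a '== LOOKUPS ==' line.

Apply in order:
  + 248.4.0.0/18 (H0) depth=18
  del 248.4.0.0/18 (clear depth 18)
  + 248.4.48.0/20 (H2) depth=20
  del 248.4.48.0/20 (clear depth 20)
  + 128.0.0.0/3 (H2) depth=3
  ? 128.0.7.41  path d0:-→d1:-→d2:-→d3:H2  best=H2
  ? 128.0.0.7  path d0:-→d1:-→d2:-→d3:H2  best=H2
  + 128.0.0.0/4 (H1) depth=4
  + 143.0.0.0/8 (H2) depth=8
  del 143.0.0.0/8 (clear depth 8)
  + 0.0.0.0/0 (H1) depth=0
  ? 202.33.36.70  path d0:H1→d1:-→d2:-  best=H1
  ? 128.0.0.219  path d0:H1→d1:-→d2:-→d3:H2→d4:H1  best=H1
  + 248.0.0.0/12 (H0) depth=12
  ? 131.78.255.106  path d0:H1→d1:-→d2:-→d3:H2→d4:H1  best=H1
  + 248.4.55.48/28 (H0) depth=28
  del 0.0.0.0/0 (clear depth 0)
  + 248.0.0.0/8 (H2) depth=8
  + 248.0.0.0/6 (H1) depth=6
  ? 248.4.55.49  path d0:-→d1:-→d2:-→d3:-→d4:-→d5:-→d6:H1→d7:-→d8:H2→d9:-→d10:-→d11:-→d12:H0→d13:-→d14:-→d15:-→d16:-→d17:-→d18:-→d19:-→d20:-→d21:-→d22:-→d23:-→d24:-→d25:-→d26:-→d27:-→d28:H0  best=H0
  ? 223.25.138.247  path d0:-→d1:-→d2:-  best=no-route
  + 248.0.0.0/8 (H1) depth=8
  + 143.144.0.0/12 (H2) depth=12
  ? 248.0.199.172  path d0:-→d1:-→d2:-→d3:-→d4:-→d5:-→d6:H1→d7:-→d8:H1→d9:-→d10:-→d11:-→d12:H0→d13:-  best=H0

== LOOKUPS ==
["H2","H2","H1","H1","H1","H0","no-route","H0"]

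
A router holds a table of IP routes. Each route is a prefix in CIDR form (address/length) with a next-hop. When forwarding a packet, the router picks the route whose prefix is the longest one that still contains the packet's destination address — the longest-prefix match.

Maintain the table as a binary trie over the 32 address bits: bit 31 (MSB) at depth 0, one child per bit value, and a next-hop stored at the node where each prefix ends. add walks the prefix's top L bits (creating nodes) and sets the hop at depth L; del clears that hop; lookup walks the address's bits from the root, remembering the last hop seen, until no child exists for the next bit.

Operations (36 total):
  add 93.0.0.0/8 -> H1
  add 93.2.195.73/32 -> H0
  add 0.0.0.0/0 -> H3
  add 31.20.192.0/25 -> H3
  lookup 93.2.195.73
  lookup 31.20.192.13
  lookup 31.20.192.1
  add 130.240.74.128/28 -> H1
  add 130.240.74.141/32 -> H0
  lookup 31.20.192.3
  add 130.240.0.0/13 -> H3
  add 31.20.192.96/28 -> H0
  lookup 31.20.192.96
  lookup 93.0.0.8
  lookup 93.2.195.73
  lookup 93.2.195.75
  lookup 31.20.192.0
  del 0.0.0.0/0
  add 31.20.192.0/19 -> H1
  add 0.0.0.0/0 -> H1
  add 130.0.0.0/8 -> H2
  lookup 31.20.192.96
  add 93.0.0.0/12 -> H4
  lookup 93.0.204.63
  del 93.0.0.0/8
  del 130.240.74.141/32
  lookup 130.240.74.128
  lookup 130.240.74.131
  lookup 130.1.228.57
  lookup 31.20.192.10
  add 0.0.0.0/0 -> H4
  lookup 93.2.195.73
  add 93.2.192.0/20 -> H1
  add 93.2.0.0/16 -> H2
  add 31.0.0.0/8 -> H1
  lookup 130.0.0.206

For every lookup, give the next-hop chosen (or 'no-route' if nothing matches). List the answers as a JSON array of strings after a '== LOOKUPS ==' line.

Trace:
  add 93.0.0.0/8 -> H1 at depth 8
  add 93.2.195.73/32 -> H0 at depth 32
  add 0.0.0.0/0 -> H3 at depth 0
  add 31.20.192.0/25 -> H3 at depth 25
  Q 93.2.195.73: descend 01011101000000101100001101001001 ; hops seen [H3,H1,H0] ; pick H0
  Q 31.20.192.13: descend 0001111100010100110000000 ; hops seen [H3,H3] ; pick H3
  Q 31.20.192.1: descend 0001111100010100110000000 ; hops seen [H3,H3] ; pick H3
  add 130.240.74.128/28 -> H1 at depth 28
  add 130.240.74.141/32 -> H0 at depth 32
  Q 31.20.192.3: descend 0001111100010100110000000 ; hops seen [H3,H3] ; pick H3
  add 130.240.0.0/13 -> H3 at depth 13
  add 31.20.192.96/28 -> H0 at depth 28
  Q 31.20.192.96: descend 0001111100010100110000000110 ; hops seen [H3,H3,H0] ; pick H0
  Q 93.0.0.8: descend 01011101000000 ; hops seen [H3,H1] ; pick H1
  Q 93.2.195.73: descend 01011101000000101100001101001001 ; hops seen [H3,H1,H0] ; pick H0
  Q 93.2.195.75: descend 010111010000001011000011010010 ; hops seen [H3,H1] ; pick H1
  Q 31.20.192.0: descend 0001111100010100110000000 ; hops seen [H3,H3] ; pick H3
  - 0.0.0.0/0 clear@0
  add 31.20.192.0/19 -> H1 at depth 19
  add 0.0.0.0/0 -> H1 at depth 0
  add 130.0.0.0/8 -> H2 at depth 8
  Q 31.20.192.96: descend 0001111100010100110000000110 ; hops seen [H1,H1,H3,H0] ; pick H0
  add 93.0.0.0/12 -> H4 at depth 12
  Q 93.0.204.63: descend 01011101000000 ; hops seen [H1,H1,H4] ; pick H4
  - 93.0.0.0/8 clear@8
  - 130.240.74.141/32 clear@32
  Q 130.240.74.128: descend 1000001011110000010010101000 ; hops seen [H1,H2,H3,H1] ; pick H1
  Q 130.240.74.131: descend 1000001011110000010010101000 ; hops seen [H1,H2,H3,H1] ; pick H1
  Q 130.1.228.57: descend 10000010 ; hops seen [H1,H2] ; pick H2
  Q 31.20.192.10: descend 0001111100010100110000000 ; hops seen [H1,H1,H3] ; pick H3
  add 0.0.0.0/0 -> H4 at depth 0
  Q 93.2.195.73: descend 01011101000000101100001101001001 ; hops seen [H4,H4,H0] ; pick H0
  add 93.2.192.0/20 -> H1 at depth 20
  add 93.2.0.0/16 -> H2 at depth 16
  add 31.0.0.0/8 -> H1 at depth 8
  Q 130.0.0.206: descend 10000010 ; hops seen [H4,H2] ; pick H2

== LOOKUPS ==
["H0","H3","H3","H3","H0","H1","H0","H1","H3","H0","H4","H1","H1","H2","H3","H0","H2"]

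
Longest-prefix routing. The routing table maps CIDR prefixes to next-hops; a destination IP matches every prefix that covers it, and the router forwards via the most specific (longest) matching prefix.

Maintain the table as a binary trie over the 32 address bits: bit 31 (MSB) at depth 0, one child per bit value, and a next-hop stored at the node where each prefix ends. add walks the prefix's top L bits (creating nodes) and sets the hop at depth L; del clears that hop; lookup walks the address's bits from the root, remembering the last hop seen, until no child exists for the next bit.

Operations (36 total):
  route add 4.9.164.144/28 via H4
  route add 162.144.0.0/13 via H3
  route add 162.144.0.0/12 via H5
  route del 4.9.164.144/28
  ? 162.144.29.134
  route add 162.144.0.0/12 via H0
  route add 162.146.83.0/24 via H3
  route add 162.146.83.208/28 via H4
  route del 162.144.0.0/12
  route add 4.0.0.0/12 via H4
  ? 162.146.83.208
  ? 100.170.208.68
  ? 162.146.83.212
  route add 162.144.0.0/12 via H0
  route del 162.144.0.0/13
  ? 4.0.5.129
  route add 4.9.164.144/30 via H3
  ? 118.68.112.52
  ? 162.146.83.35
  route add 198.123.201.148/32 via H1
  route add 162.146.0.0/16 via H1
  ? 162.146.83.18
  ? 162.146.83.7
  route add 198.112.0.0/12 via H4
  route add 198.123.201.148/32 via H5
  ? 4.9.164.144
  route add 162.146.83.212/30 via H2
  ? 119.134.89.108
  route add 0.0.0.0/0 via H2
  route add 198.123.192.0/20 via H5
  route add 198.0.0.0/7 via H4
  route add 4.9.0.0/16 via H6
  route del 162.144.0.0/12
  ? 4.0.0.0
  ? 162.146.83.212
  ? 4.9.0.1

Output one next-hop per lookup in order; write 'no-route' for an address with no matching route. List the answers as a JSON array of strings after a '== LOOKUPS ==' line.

Apply in order:
  add 4.9.164.144/28 -> H4 at depth 28
  add 162.144.0.0/13 -> H3 at depth 13
  add 162.144.0.0/12 -> H5 at depth 12
  - 4.9.164.144/28 clear@28
  Q 162.144.29.134: descend 1010001010010 ; hops seen [H5,H3] ; pick H3
  add 162.144.0.0/12 -> H0 at depth 12
  add 162.146.83.0/24 -> H3 at depth 24
  add 162.146.83.208/28 -> H4 at depth 28
  - 162.144.0.0/12 clear@12
  add 4.0.0.0/12 -> H4 at depth 12
  Q 162.146.83.208: descend 1010001010010010010100111101 ; hops seen [H3,H3,H4] ; pick H4
  Q 100.170.208.68: descend 0 ; hops seen [∅] ; pick no-route
  Q 162.146.83.212: descend 1010001010010010010100111101 ; hops seen [H3,H3,H4] ; pick H4
  add 162.144.0.0/12 -> H0 at depth 12
  - 162.144.0.0/13 clear@13
  Q 4.0.5.129: descend 000001000000 ; hops seen [H4] ; pick H4
  add 4.9.164.144/30 -> H3 at depth 30
  Q 118.68.112.52: descend 0 ; hops seen [∅] ; pick no-route
  Q 162.146.83.35: descend 101000101001001001010011 ; hops seen [H0,H3] ; pick H3
  add 198.123.201.148/32 -> H1 at depth 32
  add 162.146.0.0/16 -> H1 at depth 16
  Q 162.146.83.18: descend 101000101001001001010011 ; hops seen [H0,H1,H3] ; pick H3
  Q 162.146.83.7: descend 101000101001001001010011 ; hops seen [H0,H1,H3] ; pick H3
  add 198.112.0.0/12 -> H4 at depth 12
  add 198.123.201.148/32 -> H5 at depth 32
  Q 4.9.164.144: descend 000001000000100110100100100100 ; hops seen [H4,H3] ; pick H3
  add 162.146.83.212/30 -> H2 at depth 30
  Q 119.134.89.108: descend 0 ; hops seen [∅] ; pick no-route
  add 0.0.0.0/0 -> H2 at depth 0
  add 198.123.192.0/20 -> H5 at depth 20
  add 198.0.0.0/7 -> H4 at depth 7
  add 4.9.0.0/16 -> H6 at depth 16
  - 162.144.0.0/12 clear@12
  Q 4.0.0.0: descend 000001000000 ; hops seen [H2,H4] ; pick H4
  Q 162.146.83.212: descend 101000101001001001010011110101 ; hops seen [H2,H1,H3,H4,H2] ; pick H2
  Q 4.9.0.1: descend 0000010000001001 ; hops seen [H2,H4,H6] ; pick H6

== LOOKUPS ==
["H3","H4","no-route","H4","H4","no-route","H3","H3","H3","H3","no-route","H4","H2","H6"]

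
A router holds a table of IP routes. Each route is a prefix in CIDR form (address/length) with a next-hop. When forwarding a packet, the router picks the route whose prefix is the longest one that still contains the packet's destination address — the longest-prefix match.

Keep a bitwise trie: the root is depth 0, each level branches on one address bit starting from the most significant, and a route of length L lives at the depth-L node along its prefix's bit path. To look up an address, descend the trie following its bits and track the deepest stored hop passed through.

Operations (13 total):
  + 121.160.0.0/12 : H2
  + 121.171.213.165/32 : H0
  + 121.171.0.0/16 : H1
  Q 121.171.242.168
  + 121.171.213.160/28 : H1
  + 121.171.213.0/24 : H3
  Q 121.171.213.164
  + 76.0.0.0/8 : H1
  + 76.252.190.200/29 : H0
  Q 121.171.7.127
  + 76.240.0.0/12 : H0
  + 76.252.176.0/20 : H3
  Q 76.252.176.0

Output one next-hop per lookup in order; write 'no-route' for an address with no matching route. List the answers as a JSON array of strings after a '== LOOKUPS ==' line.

Apply in order:
  + 121.160.0.0/12 (H2) depth=12
  + 121.171.213.165/32 (H0) depth=32
  + 121.171.0.0/16 (H1) depth=16
  Q 121.171.242.168: descend 011110011010101111 ; hops seen [H2,H1] ; pick H1
  + 121.171.213.160/28 (H1) depth=28
  + 121.171.213.0/24 (H3) depth=24
  Q 121.171.213.164: descend 0111100110101011110101011010010 ; hops seen [H2,H1,H3,H1] ; pick H1
  + 76.0.0.0/8 (H1) depth=8
  + 76.252.190.200/29 (H0) depth=29
  Q 121.171.7.127: descend 0111100110101011 ; hops seen [H2,H1] ; pick H1
  + 76.240.0.0/12 (H0) depth=12
  + 76.252.176.0/20 (H3) depth=20
  Q 76.252.176.0: descend 01001100111111001011 ; hops seen [H1,H0,H3] ; pick H3

== LOOKUPS ==
["H1","H1","H1","H3"]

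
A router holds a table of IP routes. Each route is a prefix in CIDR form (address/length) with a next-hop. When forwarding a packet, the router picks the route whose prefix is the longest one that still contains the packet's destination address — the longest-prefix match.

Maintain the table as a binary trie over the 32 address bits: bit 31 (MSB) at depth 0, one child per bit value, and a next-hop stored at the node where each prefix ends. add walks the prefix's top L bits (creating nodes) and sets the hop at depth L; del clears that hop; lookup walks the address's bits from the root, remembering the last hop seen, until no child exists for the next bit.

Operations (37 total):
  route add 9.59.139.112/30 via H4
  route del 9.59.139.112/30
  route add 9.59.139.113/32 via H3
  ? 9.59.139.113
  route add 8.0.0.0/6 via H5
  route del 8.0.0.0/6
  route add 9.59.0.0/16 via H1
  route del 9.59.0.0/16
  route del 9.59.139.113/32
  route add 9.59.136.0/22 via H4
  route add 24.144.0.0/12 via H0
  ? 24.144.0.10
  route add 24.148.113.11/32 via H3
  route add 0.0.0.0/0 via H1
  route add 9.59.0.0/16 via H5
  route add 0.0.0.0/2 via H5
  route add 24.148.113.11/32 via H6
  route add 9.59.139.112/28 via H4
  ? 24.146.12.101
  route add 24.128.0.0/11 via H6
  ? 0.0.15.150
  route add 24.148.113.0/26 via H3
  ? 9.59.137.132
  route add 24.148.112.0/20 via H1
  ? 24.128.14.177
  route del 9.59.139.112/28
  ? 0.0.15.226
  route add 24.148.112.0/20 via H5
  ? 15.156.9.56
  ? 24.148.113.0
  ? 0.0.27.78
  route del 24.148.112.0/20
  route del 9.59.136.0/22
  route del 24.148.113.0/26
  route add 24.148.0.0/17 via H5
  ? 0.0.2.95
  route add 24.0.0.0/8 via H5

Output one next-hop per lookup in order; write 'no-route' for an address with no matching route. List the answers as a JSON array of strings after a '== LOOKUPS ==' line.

Trace:
  + 9.59.139.112/30 (H4) depth=30
  - 9.59.139.112/30 clear@30
  + 9.59.139.113/32 (H3) depth=32
  lookup 9.59.139.113: bits 00001001001110111000101101110001 walk d0:-→d1:-→d2:-→d3:-→d4:-→d5:-→d6:-→d7:-→d8:-→d9:-→d10:-→d11:-→d12:-→d13:-→d14:-→d15:-→d16:-→d17:-→d18:-→d19:-→d20:-→d21:-→d22:-→d23:-→d24:-→d25:-→d26:-→d27:-→d28:-→d29:-→d30:-→d31:-→d32:H3 -> H3
  + 8.0.0.0/6 (H5) depth=6
  - 8.0.0.0/6 clear@6
  + 9.59.0.0/16 (H1) depth=16
  - 9.59.0.0/16 clear@16
  - 9.59.139.113/32 clear@32
  + 9.59.136.0/22 (H4) depth=22
  + 24.144.0.0/12 (H0) depth=12
  lookup 24.144.0.10: bits 000110001001 walk d0:-→d1:-→d2:-→d3:-→d4:-→d5:-→d6:-→d7:-→d8:-→d9:-→d10:-→d11:-→d12:H0 -> H0
  + 24.148.113.11/32 (H3) depth=32
  + 0.0.0.0/0 (H1) depth=0
  + 9.59.0.0/16 (H5) depth=16
  + 0.0.0.0/2 (H5) depth=2
  + 24.148.113.11/32 (H6) depth=32
  + 9.59.139.112/28 (H4) depth=28
  lookup 24.146.12.101: bits 0001100010010 walk d0:H1→d1:-→d2:H5→d3:-→d4:-→d5:-→d6:-→d7:-→d8:-→d9:-→d10:-→d11:-→d12:H0→d13:- -> H0
  + 24.128.0.0/11 (H6) depth=11
  lookup 0.0.15.150: bits 0000 walk d0:H1→d1:-→d2:H5→d3:-→d4:- -> H5
  + 24.148.113.0/26 (H3) depth=26
  lookup 9.59.137.132: bits 0000100100111011100010 walk d0:H1→d1:-→d2:H5→d3:-→d4:-→d5:-→d6:-→d7:-→d8:-→d9:-→d10:-→d11:-→d12:-→d13:-→d14:-→d15:-→d16:H5→d17:-→d18:-→d19:-→d20:-→d21:-→d22:H4 -> H4
  + 24.148.112.0/20 (H1) depth=20
  lookup 24.128.14.177: bits 00011000100 walk d0:H1→d1:-→d2:H5→d3:-→d4:-→d5:-→d6:-→d7:-→d8:-→d9:-→d10:-→d11:H6 -> H6
  - 9.59.139.112/28 clear@28
  lookup 0.0.15.226: bits 0000 walk d0:H1→d1:-→d2:H5→d3:-→d4:- -> H5
  + 24.148.112.0/20 (H5) depth=20
  lookup 15.156.9.56: bits 00001 walk d0:H1→d1:-→d2:H5→d3:-→d4:-→d5:- -> H5
  lookup 24.148.113.0: bits 0001100010010100011100010000 walk d0:H1→d1:-→d2:H5→d3:-→d4:-→d5:-→d6:-→d7:-→d8:-→d9:-→d10:-→d11:H6→d12:H0→d13:-→d14:-→d15:-→d16:-→d17:-→d18:-→d19:-→d20:H5→d21:-→d22:-→d23:-→d24:-→d25:-→d26:H3→d27:-→d28:- -> H3
  lookup 0.0.27.78: bits 0000 walk d0:H1→d1:-→d2:H5→d3:-→d4:- -> H5
  - 24.148.112.0/20 clear@20
  - 9.59.136.0/22 clear@22
  - 24.148.113.0/26 clear@26
  + 24.148.0.0/17 (H5) depth=17
  lookup 0.0.2.95: bits 0000 walk d0:H1→d1:-→d2:H5→d3:-→d4:- -> H5
  + 24.0.0.0/8 (H5) depth=8

== LOOKUPS ==
["H3","H0","H0","H5","H4","H6","H5","H5","H3","H5","H5"]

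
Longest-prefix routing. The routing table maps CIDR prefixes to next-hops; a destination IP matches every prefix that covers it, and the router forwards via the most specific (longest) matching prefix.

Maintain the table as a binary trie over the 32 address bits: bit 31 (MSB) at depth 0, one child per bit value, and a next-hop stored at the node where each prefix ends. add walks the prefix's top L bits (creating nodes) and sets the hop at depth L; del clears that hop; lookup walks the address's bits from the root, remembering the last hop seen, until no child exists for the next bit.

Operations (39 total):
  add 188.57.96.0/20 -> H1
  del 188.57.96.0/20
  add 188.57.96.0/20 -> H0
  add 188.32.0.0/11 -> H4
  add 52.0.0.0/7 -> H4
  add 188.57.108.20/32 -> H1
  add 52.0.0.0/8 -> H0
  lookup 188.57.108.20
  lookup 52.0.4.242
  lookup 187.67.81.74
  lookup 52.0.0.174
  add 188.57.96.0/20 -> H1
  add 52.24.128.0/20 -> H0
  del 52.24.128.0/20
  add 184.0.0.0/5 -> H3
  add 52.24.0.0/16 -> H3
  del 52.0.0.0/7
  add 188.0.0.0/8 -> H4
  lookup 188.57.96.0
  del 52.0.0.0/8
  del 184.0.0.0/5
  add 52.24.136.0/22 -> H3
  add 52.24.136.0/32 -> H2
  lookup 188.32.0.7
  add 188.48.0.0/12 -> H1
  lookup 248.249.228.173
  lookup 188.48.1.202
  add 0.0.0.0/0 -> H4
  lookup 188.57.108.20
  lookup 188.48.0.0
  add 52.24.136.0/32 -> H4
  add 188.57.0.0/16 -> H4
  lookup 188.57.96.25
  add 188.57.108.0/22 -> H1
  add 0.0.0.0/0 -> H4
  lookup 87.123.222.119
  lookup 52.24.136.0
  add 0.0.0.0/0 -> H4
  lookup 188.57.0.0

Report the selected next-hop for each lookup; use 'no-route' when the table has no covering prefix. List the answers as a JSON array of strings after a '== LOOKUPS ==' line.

Apply in order:
  add 188.57.96.0/20 -> H1 at depth 20
  del 188.57.96.0/20 (clear depth 20)
  add 188.57.96.0/20 -> H0 at depth 20
  add 188.32.0.0/11 -> H4 at depth 11
  add 52.0.0.0/7 -> H4 at depth 7
  add 188.57.108.20/32 -> H1 at depth 32
  add 52.0.0.0/8 -> H0 at depth 8
  ? 188.57.108.20  path d0:-→d1:-→d2:-→d3:-→d4:-→d5:-→d6:-→d7:-→d8:-→d9:-→d10:-→d11:H4→d12:-→d13:-→d14:-→d15:-→d16:-→d17:-→d18:-→d19:-→d20:H0→d21:-→d22:-→d23:-→d24:-→d25:-→d26:-→d27:-→d28:-→d29:-→d30:-→d31:-→d32:H1  best=H1
  ? 52.0.4.242  path d0:-→d1:-→d2:-→d3:-→d4:-→d5:-→d6:-→d7:H4→d8:H0  best=H0
  ? 187.67.81.74  path d0:-→d1:-→d2:-→d3:-→d4:-→d5:-  best=no-route
  ? 52.0.0.174  path d0:-→d1:-→d2:-→d3:-→d4:-→d5:-→d6:-→d7:H4→d8:H0  best=H0
  add 188.57.96.0/20 -> H1 at depth 20
  add 52.24.128.0/20 -> H0 at depth 20
  del 52.24.128.0/20 (clear depth 20)
  add 184.0.0.0/5 -> H3 at depth 5
  add 52.24.0.0/16 -> H3 at depth 16
  del 52.0.0.0/7 (clear depth 7)
  add 188.0.0.0/8 -> H4 at depth 8
  ? 188.57.96.0  path d0:-→d1:-→d2:-→d3:-→d4:-→d5:H3→d6:-→d7:-→d8:H4→d9:-→d10:-→d11:H4→d12:-→d13:-→d14:-→d15:-→d16:-→d17:-→d18:-→d19:-→d20:H1  best=H1
  del 52.0.0.0/8 (clear depth 8)
  del 184.0.0.0/5 (clear depth 5)
  add 52.24.136.0/22 -> H3 at depth 22
  add 52.24.136.0/32 -> H2 at depth 32
  ? 188.32.0.7  path d0:-→d1:-→d2:-→d3:-→d4:-→d5:-→d6:-→d7:-→d8:H4→d9:-→d10:-→d11:H4  best=H4
  add 188.48.0.0/12 -> H1 at depth 12
  ? 248.249.228.173  path d0:-→d1:-  best=no-route
  ? 188.48.1.202  path d0:-→d1:-→d2:-→d3:-→d4:-→d5:-→d6:-→d7:-→d8:H4→d9:-→d10:-→d11:H4→d12:H1  best=H1
  add 0.0.0.0/0 -> H4 at depth 0
  ? 188.57.108.20  path d0:H4→d1:-→d2:-→d3:-→d4:-→d5:-→d6:-→d7:-→d8:H4→d9:-→d10:-→d11:H4→d12:H1→d13:-→d14:-→d15:-→d16:-→d17:-→d18:-→d19:-→d20:H1→d21:-→d22:-→d23:-→d24:-→d25:-→d26:-→d27:-→d28:-→d29:-→d30:-→d31:-→d32:H1  best=H1
  ? 188.48.0.0  path d0:H4→d1:-→d2:-→d3:-→d4:-→d5:-→d6:-→d7:-→d8:H4→d9:-→d10:-→d11:H4→d12:H1  best=H1
  add 52.24.136.0/32 -> H4 at depth 32
  add 188.57.0.0/16 -> H4 at depth 16
  ? 188.57.96.25  path d0:H4→d1:-→d2:-→d3:-→d4:-→d5:-→d6:-→d7:-→d8:H4→d9:-→d10:-→d11:H4→d12:H1→d13:-→d14:-→d15:-→d16:H4→d17:-→d18:-→d19:-→d20:H1  best=H1
  add 188.57.108.0/22 -> H1 at depth 22
  add 0.0.0.0/0 -> H4 at depth 0
  ? 87.123.222.119  path d0:H4→d1:-  best=H4
  ? 52.24.136.0  path d0:H4→d1:-→d2:-→d3:-→d4:-→d5:-→d6:-→d7:-→d8:-→d9:-→d10:-→d11:-→d12:-→d13:-→d14:-→d15:-→d16:H3→d17:-→d18:-→d19:-→d20:-→d21:-→d22:H3→d23:-→d24:-→d25:-→d26:-→d27:-→d28:-→d29:-→d30:-→d31:-→d32:H4  best=H4
  add 0.0.0.0/0 -> H4 at depth 0
  ? 188.57.0.0  path d0:H4→d1:-→d2:-→d3:-→d4:-→d5:-→d6:-→d7:-→d8:H4→d9:-→d10:-→d11:H4→d12:H1→d13:-→d14:-→d15:-→d16:H4→d17:-  best=H4

== LOOKUPS ==
["H1","H0","no-route","H0","H1","H4","no-route","H1","H1","H1","H1","H4","H4","H4"]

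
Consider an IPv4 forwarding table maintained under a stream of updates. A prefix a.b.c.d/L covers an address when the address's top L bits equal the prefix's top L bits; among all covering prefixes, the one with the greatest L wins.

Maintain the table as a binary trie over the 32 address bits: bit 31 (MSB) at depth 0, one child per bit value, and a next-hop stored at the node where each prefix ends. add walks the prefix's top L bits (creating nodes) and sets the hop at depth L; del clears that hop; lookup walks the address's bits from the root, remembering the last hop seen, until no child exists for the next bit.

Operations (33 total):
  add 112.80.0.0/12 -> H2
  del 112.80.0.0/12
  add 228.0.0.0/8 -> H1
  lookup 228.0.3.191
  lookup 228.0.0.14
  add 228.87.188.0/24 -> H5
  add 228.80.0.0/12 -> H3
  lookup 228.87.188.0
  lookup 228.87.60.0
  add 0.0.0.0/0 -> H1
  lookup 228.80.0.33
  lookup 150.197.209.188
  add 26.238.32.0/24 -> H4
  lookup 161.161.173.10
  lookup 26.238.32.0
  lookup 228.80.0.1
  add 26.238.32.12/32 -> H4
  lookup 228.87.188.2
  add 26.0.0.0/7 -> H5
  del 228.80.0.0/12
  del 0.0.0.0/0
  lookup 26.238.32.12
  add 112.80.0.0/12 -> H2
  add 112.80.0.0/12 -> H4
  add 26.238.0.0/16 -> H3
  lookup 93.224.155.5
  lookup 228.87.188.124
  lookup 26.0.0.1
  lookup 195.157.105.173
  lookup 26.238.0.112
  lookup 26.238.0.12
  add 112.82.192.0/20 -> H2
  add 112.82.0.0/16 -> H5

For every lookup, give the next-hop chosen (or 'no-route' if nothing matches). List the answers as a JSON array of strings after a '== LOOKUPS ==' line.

Process each operation:
  + 112.80.0.0/12 (H2) depth=12
  del 112.80.0.0/12 (clear depth 12)
  + 228.0.0.0/8 (H1) depth=8
  ? 228.0.3.191  path d0:-→d1:-→d2:-→d3:-→d4:-→d5:-→d6:-→d7:-→d8:H1  best=H1
  ? 228.0.0.14  path d0:-→d1:-→d2:-→d3:-→d4:-→d5:-→d6:-→d7:-→d8:H1  best=H1
  + 228.87.188.0/24 (H5) depth=24
  + 228.80.0.0/12 (H3) depth=12
  ? 228.87.188.0  path d0:-→d1:-→d2:-→d3:-→d4:-→d5:-→d6:-→d7:-→d8:H1→d9:-→d10:-→d11:-→d12:H3→d13:-→d14:-→d15:-→d16:-→d17:-→d18:-→d19:-→d20:-→d21:-→d22:-→d23:-→d24:H5  best=H5
  ? 228.87.60.0  path d0:-→d1:-→d2:-→d3:-→d4:-→d5:-→d6:-→d7:-→d8:H1→d9:-→d10:-→d11:-→d12:H3→d13:-→d14:-→d15:-→d16:-  best=H3
  + 0.0.0.0/0 (H1) depth=0
  ? 228.80.0.33  path d0:H1→d1:-→d2:-→d3:-→d4:-→d5:-→d6:-→d7:-→d8:H1→d9:-→d10:-→d11:-→d12:H3→d13:-  best=H3
  ? 150.197.209.188  path d0:H1→d1:-  best=H1
  + 26.238.32.0/24 (H4) depth=24
  ? 161.161.173.10  path d0:H1→d1:-  best=H1
  ? 26.238.32.0  path d0:H1→d1:-→d2:-→d3:-→d4:-→d5:-→d6:-→d7:-→d8:-→d9:-→d10:-→d11:-→d12:-→d13:-→d14:-→d15:-→d16:-→d17:-→d18:-→d19:-→d20:-→d21:-→d22:-→d23:-→d24:H4  best=H4
  ? 228.80.0.1  path d0:H1→d1:-→d2:-→d3:-→d4:-→d5:-→d6:-→d7:-→d8:H1→d9:-→d10:-→d11:-→d12:H3→d13:-  best=H3
  + 26.238.32.12/32 (H4) depth=32
  ? 228.87.188.2  path d0:H1→d1:-→d2:-→d3:-→d4:-→d5:-→d6:-→d7:-→d8:H1→d9:-→d10:-→d11:-→d12:H3→d13:-→d14:-→d15:-→d16:-→d17:-→d18:-→d19:-→d20:-→d21:-→d22:-→d23:-→d24:H5  best=H5
  + 26.0.0.0/7 (H5) depth=7
  del 228.80.0.0/12 (clear depth 12)
  del 0.0.0.0/0 (clear depth 0)
  ? 26.238.32.12  path d0:-→d1:-→d2:-→d3:-→d4:-→d5:-→d6:-→d7:H5→d8:-→d9:-→d10:-→d11:-→d12:-→d13:-→d14:-→d15:-→d16:-→d17:-→d18:-→d19:-→d20:-→d21:-→d22:-→d23:-→d24:H4→d25:-→d26:-→d27:-→d28:-→d29:-→d30:-→d31:-→d32:H4  best=H4
  + 112.80.0.0/12 (H2) depth=12
  + 112.80.0.0/12 (H4) depth=12
  + 26.238.0.0/16 (H3) depth=16
  ? 93.224.155.5  path d0:-→d1:-→d2:-  best=no-route
  ? 228.87.188.124  path d0:-→d1:-→d2:-→d3:-→d4:-→d5:-→d6:-→d7:-→d8:H1→d9:-→d10:-→d11:-→d12:-→d13:-→d14:-→d15:-→d16:-→d17:-→d18:-→d19:-→d20:-→d21:-→d22:-→d23:-→d24:H5  best=H5
  ? 26.0.0.1  path d0:-→d1:-→d2:-→d3:-→d4:-→d5:-→d6:-→d7:H5→d8:-  best=H5
  ? 195.157.105.173  path d0:-→d1:-→d2:-  best=no-route
  ? 26.238.0.112  path d0:-→d1:-→d2:-→d3:-→d4:-→d5:-→d6:-→d7:H5→d8:-→d9:-→d10:-→d11:-→d12:-→d13:-→d14:-→d15:-→d16:H3→d17:-→d18:-  best=H3
  ? 26.238.0.12  path d0:-→d1:-→d2:-→d3:-→d4:-→d5:-→d6:-→d7:H5→d8:-→d9:-→d10:-→d11:-→d12:-→d13:-→d14:-→d15:-→d16:H3→d17:-→d18:-  best=H3
  + 112.82.192.0/20 (H2) depth=20
  + 112.82.0.0/16 (H5) depth=16

== LOOKUPS ==
["H1","H1","H5","H3","H3","H1","H1","H4","H3","H5","H4","no-route","H5","H5","no-route","H3","H3"]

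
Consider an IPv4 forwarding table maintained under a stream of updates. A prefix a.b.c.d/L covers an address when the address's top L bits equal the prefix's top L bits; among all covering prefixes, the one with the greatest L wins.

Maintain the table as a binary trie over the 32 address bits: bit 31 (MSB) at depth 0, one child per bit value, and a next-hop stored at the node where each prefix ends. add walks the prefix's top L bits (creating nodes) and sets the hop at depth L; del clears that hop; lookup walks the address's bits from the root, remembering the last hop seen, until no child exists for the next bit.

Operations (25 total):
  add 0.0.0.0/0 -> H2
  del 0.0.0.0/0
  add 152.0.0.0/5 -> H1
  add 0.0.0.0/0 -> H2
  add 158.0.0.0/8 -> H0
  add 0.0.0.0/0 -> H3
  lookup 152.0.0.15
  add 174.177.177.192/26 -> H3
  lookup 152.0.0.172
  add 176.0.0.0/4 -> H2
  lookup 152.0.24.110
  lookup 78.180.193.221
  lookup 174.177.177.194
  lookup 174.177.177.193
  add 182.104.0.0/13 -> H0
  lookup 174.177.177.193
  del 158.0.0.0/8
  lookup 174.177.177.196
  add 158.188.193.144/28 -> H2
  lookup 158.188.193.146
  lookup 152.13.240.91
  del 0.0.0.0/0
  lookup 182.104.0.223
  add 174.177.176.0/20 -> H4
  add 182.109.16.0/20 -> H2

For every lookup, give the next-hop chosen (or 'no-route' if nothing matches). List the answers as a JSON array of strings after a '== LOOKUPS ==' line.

Process each operation:
  add 0.0.0.0/0 -> H2 at depth 0
  del 0.0.0.0/0 (clear depth 0)
  add 152.0.0.0/5 -> H1 at depth 5
  add 0.0.0.0/0 -> H2 at depth 0
  add 158.0.0.0/8 -> H0 at depth 8
  add 0.0.0.0/0 -> H3 at depth 0
  Q 152.0.0.15: descend 10011 ; hops seen [H3,H1] ; pick H1
  add 174.177.177.192/26 -> H3 at depth 26
  Q 152.0.0.172: descend 10011 ; hops seen [H3,H1] ; pick H1
  add 176.0.0.0/4 -> H2 at depth 4
  Q 152.0.24.110: descend 10011 ; hops seen [H3,H1] ; pick H1
  Q 78.180.193.221: descend ε ; hops seen [H3] ; pick H3
  Q 174.177.177.194: descend 10101110101100011011000111 ; hops seen [H3,H3] ; pick H3
  Q 174.177.177.193: descend 10101110101100011011000111 ; hops seen [H3,H3] ; pick H3
  add 182.104.0.0/13 -> H0 at depth 13
  Q 174.177.177.193: descend 10101110101100011011000111 ; hops seen [H3,H3] ; pick H3
  del 158.0.0.0/8 (clear depth 8)
  Q 174.177.177.196: descend 10101110101100011011000111 ; hops seen [H3,H3] ; pick H3
  add 158.188.193.144/28 -> H2 at depth 28
  Q 158.188.193.146: descend 1001111010111100110000011001 ; hops seen [H3,H1,H2] ; pick H2
  Q 152.13.240.91: descend 10011 ; hops seen [H3,H1] ; pick H1
  del 0.0.0.0/0 (clear depth 0)
  Q 182.104.0.223: descend 1011011001101 ; hops seen [H2,H0] ; pick H0
  add 174.177.176.0/20 -> H4 at depth 20
  add 182.109.16.0/20 -> H2 at depth 20

== LOOKUPS ==
["H1","H1","H1","H3","H3","H3","H3","H3","H2","H1","H0"]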